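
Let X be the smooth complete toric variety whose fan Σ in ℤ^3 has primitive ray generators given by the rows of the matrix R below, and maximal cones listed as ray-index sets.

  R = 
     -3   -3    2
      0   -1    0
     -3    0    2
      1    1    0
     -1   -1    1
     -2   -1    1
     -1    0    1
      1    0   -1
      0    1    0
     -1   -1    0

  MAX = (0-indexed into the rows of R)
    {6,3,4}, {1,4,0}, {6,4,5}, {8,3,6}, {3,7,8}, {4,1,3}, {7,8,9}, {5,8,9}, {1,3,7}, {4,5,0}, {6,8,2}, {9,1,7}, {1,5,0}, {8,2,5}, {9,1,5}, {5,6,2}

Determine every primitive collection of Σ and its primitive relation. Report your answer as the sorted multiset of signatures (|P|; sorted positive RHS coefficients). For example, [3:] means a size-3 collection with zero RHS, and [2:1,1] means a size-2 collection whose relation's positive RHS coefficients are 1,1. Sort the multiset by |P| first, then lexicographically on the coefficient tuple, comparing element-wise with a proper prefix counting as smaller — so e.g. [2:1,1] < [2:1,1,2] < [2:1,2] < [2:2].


23 collections generate NE(X_Σ); each relation:

  P={1,8}:  v_{1} + v_{8} = 0  so sig = [2:]
  P={3,9}:  v_{3} + v_{9} = 0  so sig = [2:]
  P={6,7}:  v_{6} + v_{7} = 0  so sig = [2:]
  P={1,6}:  v_{1} + v_{6} = v_{4}  so sig = [2:1]
  P={3,5}:  v_{3} + v_{5} = v_{6}  so sig = [2:1]
  P={4,7}:  v_{4} + v_{7} = v_{1}  so sig = [2:1]
  P={4,8}:  v_{4} + v_{8} = v_{6}  so sig = [2:1]
  P={5,7}:  v_{5} + v_{7} = v_{9}  so sig = [2:1]
  P={6,9}:  v_{6} + v_{9} = v_{5}  so sig = [2:1]
  P={0,8}:  v_{0} + v_{8} = v_{4} + v_{5}  so sig = [2:1,1]
  P={1,2}:  v_{1} + v_{2} = v_{5} + v_{6}  so sig = [2:1,1]
  P={2,7}:  v_{2} + v_{7} = v_{5} + v_{8}  so sig = [2:1,1]
  P={4,9}:  v_{4} + v_{9} = v_{1} + v_{5}  so sig = [2:1,1]
  P={0,2}:  v_{0} + v_{2} = v_{4} + 2·v_{5} + v_{6}  so sig = [2:1,1,2]
  P={0,6}:  v_{0} + v_{6} = 2·v_{4} + v_{5}  so sig = [2:1,2]
  P={0,7}:  v_{0} + v_{7} = 2·v_{1} + v_{5}  so sig = [2:1,2]
  P={2,3}:  v_{2} + v_{3} = 2·v_{6} + v_{8}  so sig = [2:1,2]
  P={2,4}:  v_{2} + v_{4} = v_{5} + 2·v_{6}  so sig = [2:1,2]
  P={2,9}:  v_{2} + v_{9} = 2·v_{5} + v_{8}  so sig = [2:1,2]
  P={0,3}:  v_{0} + v_{3} = 2·v_{4}  so sig = [2:2]
  P={0,9}:  v_{0} + v_{9} = 2·v_{1} + 2·v_{5}  so sig = [2:2,2]
  P={1,4,5}:  v_{1} + v_{4} + v_{5} = v_{0}  so sig = [3:1]
  P={5,6,8}:  v_{5} + v_{6} + v_{8} = v_{2}  so sig = [3:1]

Sorted signature multiset PRS(X):
    |P|=2: 21 collections, coeffs (), (), (), (1), (1), (1), (1), (1), (1), (1,1), (1,1), (1,1), (1,1), (1,1,2), (1,2), (1,2), (1,2), (1,2), (1,2), (2), (2,2)
    |P|=3: 2 collections, coeffs (1), (1)


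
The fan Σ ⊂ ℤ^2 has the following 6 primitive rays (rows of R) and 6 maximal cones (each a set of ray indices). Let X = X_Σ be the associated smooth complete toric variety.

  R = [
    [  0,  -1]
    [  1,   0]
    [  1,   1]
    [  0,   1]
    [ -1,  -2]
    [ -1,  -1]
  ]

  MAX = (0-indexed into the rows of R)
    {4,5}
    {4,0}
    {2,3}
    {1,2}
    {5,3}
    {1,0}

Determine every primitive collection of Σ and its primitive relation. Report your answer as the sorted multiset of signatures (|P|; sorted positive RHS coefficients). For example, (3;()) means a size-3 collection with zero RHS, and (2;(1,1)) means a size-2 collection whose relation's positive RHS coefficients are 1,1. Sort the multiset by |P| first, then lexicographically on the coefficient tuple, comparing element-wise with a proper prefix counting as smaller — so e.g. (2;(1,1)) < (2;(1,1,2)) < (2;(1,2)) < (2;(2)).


Σ has 9 primitive collections:

  P = {0,3}:  v_{0} + v_{3} = 0  ⟹  sig = (2;())
  P = {2,5}:  v_{2} + v_{5} = 0  ⟹  sig = (2;())
  P = {0,2}:  v_{0} + v_{2} = v_{1}  ⟹  sig = (2;(1))
  P = {0,5}:  v_{0} + v_{5} = v_{4}  ⟹  sig = (2;(1))
  P = {1,3}:  v_{1} + v_{3} = v_{2}  ⟹  sig = (2;(1))
  P = {1,5}:  v_{1} + v_{5} = v_{0}  ⟹  sig = (2;(1))
  P = {2,4}:  v_{2} + v_{4} = v_{0}  ⟹  sig = (2;(1))
  P = {3,4}:  v_{3} + v_{4} = v_{5}  ⟹  sig = (2;(1))
  P = {1,4}:  v_{1} + v_{4} = 2·v_{0}  ⟹  sig = (2;(2))

Sorted signature multiset PRS(X):
[(2;()), (2;()), (2;(1)), (2;(1)), (2;(1)), (2;(1)), (2;(1)), (2;(1)), (2;(2))]


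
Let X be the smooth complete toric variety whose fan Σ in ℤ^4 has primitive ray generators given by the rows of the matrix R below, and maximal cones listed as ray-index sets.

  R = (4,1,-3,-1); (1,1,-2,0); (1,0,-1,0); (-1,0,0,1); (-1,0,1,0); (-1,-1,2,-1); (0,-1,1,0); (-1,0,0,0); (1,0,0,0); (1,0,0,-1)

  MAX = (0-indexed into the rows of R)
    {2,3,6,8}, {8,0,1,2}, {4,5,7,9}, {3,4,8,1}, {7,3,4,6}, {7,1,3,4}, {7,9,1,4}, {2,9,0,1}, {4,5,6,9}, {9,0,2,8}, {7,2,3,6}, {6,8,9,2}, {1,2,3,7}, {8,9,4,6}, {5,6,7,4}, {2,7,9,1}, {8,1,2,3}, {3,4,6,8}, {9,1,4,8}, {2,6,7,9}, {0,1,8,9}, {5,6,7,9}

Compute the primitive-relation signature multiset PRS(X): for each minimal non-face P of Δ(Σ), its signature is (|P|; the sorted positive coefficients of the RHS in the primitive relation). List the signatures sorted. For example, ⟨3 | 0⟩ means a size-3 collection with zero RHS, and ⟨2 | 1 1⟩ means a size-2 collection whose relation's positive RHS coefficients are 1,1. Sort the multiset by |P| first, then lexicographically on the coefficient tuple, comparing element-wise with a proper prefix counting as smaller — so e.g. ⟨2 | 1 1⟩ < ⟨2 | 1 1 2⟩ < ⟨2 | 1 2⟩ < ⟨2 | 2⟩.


|primitive collections| = 15. Relations:

  • {2,4}:  v_{2} + v_{4} = 0  so sig = ⟨2 | 0⟩
  • {3,9}:  v_{3} + v_{9} = 0  so sig = ⟨2 | 0⟩
  • {7,8}:  v_{7} + v_{8} = 0  so sig = ⟨2 | 0⟩
  • {1,6}:  v_{1} + v_{6} = v_{2}  so sig = ⟨2 | 1⟩
  • {1,5}:  v_{1} + v_{5} = v_{7} + v_{9}  so sig = ⟨2 | 1 1⟩
  • {0,3}:  v_{0} + v_{3} = v_{1} + v_{2} + v_{8}  so sig = ⟨2 | 1 1 1⟩
  • {0,4}:  v_{0} + v_{4} = v_{1} + v_{8} + v_{9}  so sig = ⟨2 | 1 1 1⟩
  • {0,7}:  v_{0} + v_{7} = v_{1} + v_{2} + v_{9}  so sig = ⟨2 | 1 1 1⟩
  • {2,5}:  v_{2} + v_{5} = v_{6} + v_{7} + v_{9}  so sig = ⟨2 | 1 1 1⟩
  • {3,5}:  v_{3} + v_{5} = v_{4} + v_{6} + v_{7}  so sig = ⟨2 | 1 1 1⟩
  • {5,8}:  v_{5} + v_{8} = v_{4} + v_{6} + v_{9}  so sig = ⟨2 | 1 1 1⟩
  • {0,6}:  v_{0} + v_{6} = 2·v_{2} + v_{8} + v_{9}  so sig = ⟨2 | 1 1 2⟩
  • {0,5}:  v_{0} + v_{5} = v_{2} + 2·v_{9}  so sig = ⟨2 | 1 2⟩
  • {1,2,8,9}:  v_{1} + v_{2} + v_{8} + v_{9} = v_{0}  so sig = ⟨4 | 1⟩
  • {4,6,7,9}:  v_{4} + v_{6} + v_{7} + v_{9} = v_{5}  so sig = ⟨4 | 1⟩

Signatures (|P|; sorted positive RHS coefficients), sorted:
[⟨2 | 0⟩, ⟨2 | 0⟩, ⟨2 | 0⟩, ⟨2 | 1⟩, ⟨2 | 1 1⟩, ⟨2 | 1 1 1⟩, ⟨2 | 1 1 1⟩, ⟨2 | 1 1 1⟩, ⟨2 | 1 1 1⟩, ⟨2 | 1 1 1⟩, ⟨2 | 1 1 1⟩, ⟨2 | 1 1 2⟩, ⟨2 | 1 2⟩, ⟨4 | 1⟩, ⟨4 | 1⟩]


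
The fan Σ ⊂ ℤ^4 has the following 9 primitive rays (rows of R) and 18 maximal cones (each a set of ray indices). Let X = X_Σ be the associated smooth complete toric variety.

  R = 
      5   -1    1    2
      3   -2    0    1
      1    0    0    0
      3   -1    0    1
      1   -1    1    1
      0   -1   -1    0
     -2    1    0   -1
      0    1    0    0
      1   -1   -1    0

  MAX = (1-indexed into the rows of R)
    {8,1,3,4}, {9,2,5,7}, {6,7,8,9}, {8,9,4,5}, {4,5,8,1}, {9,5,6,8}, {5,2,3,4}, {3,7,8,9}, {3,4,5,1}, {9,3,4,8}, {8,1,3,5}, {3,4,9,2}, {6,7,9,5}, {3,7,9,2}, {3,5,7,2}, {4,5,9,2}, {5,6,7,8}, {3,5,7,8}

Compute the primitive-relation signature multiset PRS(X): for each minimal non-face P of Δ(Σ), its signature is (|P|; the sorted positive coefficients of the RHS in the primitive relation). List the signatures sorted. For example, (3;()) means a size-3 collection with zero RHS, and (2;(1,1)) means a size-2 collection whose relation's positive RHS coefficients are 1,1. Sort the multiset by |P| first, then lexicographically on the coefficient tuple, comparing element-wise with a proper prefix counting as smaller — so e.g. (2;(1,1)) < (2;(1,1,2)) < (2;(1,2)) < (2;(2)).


|primitive collections| = 12. Relations:

  {2,8}:  v_{2} + v_{8} = v_{4} — sig = (2;(1))
  {3,6}:  v_{3} + v_{6} = v_{9} — sig = (2;(1))
  {4,7}:  v_{4} + v_{7} = v_{3} — sig = (2;(1))
  {1,6}:  v_{1} + v_{6} = v_{4} + v_{5} + v_{8} + v_{9} — sig = (2;(1,1,1,1))
  {1,2}:  v_{1} + v_{2} = v_{3} + 2·v_{4} + v_{5} — sig = (2;(1,1,2))
  {1,7}:  v_{1} + v_{7} = 2·v_{3} + v_{5} + v_{8} — sig = (2;(1,1,2))
  {4,6}:  v_{4} + v_{6} = v_{5} + v_{8} + 2·v_{9} — sig = (2;(1,1,2))
  {2,6}:  v_{2} + v_{6} = v_{5} + 2·v_{9} — sig = (2;(1,2))
  {1,9}:  v_{1} + v_{9} = 2·v_{4} — sig = (2;(2))
  {3,5,9}:  v_{3} + v_{5} + v_{9} = v_{2} — sig = (3;(1))
  {5,7,8,9}:  v_{5} + v_{7} + v_{8} + v_{9} = 0 — sig = (4;())
  {3,4,5,8}:  v_{3} + v_{4} + v_{5} + v_{8} = v_{1} — sig = (4;(1))

Hence PRS(X_Σ) =
[(2;(1)), (2;(1)), (2;(1)), (2;(1,1,1,1)), (2;(1,1,2)), (2;(1,1,2)), (2;(1,1,2)), (2;(1,2)), (2;(2)), (3;(1)), (4;()), (4;(1))]


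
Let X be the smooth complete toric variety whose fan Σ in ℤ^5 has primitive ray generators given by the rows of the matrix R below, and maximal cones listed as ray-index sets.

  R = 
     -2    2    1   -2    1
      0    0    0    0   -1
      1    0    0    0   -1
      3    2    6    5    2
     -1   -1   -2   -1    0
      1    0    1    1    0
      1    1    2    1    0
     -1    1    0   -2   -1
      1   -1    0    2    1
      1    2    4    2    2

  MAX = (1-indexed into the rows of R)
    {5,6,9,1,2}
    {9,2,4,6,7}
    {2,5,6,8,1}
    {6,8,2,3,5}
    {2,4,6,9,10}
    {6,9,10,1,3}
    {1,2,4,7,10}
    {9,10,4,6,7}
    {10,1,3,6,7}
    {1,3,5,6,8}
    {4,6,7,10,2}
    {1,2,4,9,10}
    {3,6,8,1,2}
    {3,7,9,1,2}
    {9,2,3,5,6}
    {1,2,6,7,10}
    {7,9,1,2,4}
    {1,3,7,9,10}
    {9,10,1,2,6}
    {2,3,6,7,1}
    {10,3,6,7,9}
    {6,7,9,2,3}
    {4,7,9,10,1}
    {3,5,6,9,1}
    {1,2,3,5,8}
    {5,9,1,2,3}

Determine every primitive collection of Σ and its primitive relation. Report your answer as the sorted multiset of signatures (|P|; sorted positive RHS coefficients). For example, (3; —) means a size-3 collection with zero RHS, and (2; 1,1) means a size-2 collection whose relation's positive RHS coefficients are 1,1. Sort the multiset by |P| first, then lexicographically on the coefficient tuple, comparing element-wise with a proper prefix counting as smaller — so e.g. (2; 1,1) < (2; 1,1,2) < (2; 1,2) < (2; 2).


Minimal non-faces — 14 found among 10 rays, 26 max cones:

  P = {5,7}:  v_{5} + v_{7} = 0  ⇒ sig = (2; —)
  P = {8,9}:  v_{8} + v_{9} = 0  ⇒ sig = (2; —)
  P = {4,5}:  v_{4} + v_{5} = v_{2} + v_{9} + v_{10}  ⇒ sig = (2; 1,1,1)
  P = {4,8}:  v_{4} + v_{8} = v_{2} + v_{7} + v_{10}  ⇒ sig = (2; 1,1,1)
  P = {5,10}:  v_{5} + v_{10} = v_{1} + v_{6} + v_{9}  ⇒ sig = (2; 1,1,1)
  P = {8,10}:  v_{8} + v_{10} = v_{1} + v_{6} + v_{7}  ⇒ sig = (2; 1,1,1)
  P = {7,8}:  v_{7} + v_{8} = v_{1} + v_{2} + v_{3} + v_{6}  ⇒ sig = (2; 1,1,1,1)
  P = {3,4}:  v_{3} + v_{4} = 3·v_{7} + v_{9}  ⇒ sig = (2; 1,3)
  P = {1,4,6}:  v_{1} + v_{4} + v_{6} = v_{2} + 2·v_{10}  ⇒ sig = (3; 1,2)
  P = {2,3,10}:  v_{2} + v_{3} + v_{10} = 2·v_{7}  ⇒ sig = (3; 2)
  P = {1,6,7,9}:  v_{1} + v_{6} + v_{7} + v_{9} = v_{10}  ⇒ sig = (4; 1)
  P = {2,7,9,10}:  v_{2} + v_{7} + v_{9} + v_{10} = v_{4}  ⇒ sig = (4; 1)
  P = {1,2,3,5,6}:  v_{1} + v_{2} + v_{3} + v_{5} + v_{6} = v_{8}  ⇒ sig = (5; 1)
  P = {1,2,3,6,9}:  v_{1} + v_{2} + v_{3} + v_{6} + v_{9} = v_{7}  ⇒ sig = (5; 1)

Hence PRS(X_Σ) =
    |P|=2: 8 collections, coeffs (), (), (1,1,1), (1,1,1), (1,1,1), (1,1,1), (1,1,1,1), (1,3)
    |P|=3: 2 collections, coeffs (1,2), (2)
    |P|=4: 2 collections, coeffs (1), (1)
    |P|=5: 2 collections, coeffs (1), (1)


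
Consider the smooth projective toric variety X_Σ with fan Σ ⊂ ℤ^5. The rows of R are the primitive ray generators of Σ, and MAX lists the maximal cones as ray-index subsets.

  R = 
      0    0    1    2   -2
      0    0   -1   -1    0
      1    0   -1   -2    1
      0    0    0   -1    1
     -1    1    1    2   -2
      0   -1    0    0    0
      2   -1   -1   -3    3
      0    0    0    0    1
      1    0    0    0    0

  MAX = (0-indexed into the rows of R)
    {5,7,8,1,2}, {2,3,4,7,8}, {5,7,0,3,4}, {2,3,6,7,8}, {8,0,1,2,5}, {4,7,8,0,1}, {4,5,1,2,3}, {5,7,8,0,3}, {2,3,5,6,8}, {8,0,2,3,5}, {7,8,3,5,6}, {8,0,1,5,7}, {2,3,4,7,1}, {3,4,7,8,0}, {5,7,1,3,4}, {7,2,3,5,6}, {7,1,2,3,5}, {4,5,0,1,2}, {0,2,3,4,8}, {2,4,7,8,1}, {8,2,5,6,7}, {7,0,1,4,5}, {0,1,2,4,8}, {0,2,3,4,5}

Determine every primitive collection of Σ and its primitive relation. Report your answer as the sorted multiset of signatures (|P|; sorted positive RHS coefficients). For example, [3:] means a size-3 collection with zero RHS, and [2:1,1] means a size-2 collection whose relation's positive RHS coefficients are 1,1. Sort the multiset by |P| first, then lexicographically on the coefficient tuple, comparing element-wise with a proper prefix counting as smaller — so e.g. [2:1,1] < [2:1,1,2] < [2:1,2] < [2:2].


9 collections generate NE(X_Σ); each relation:

  P={4,6}:  v_{4} + v_{6} = v_{3} + v_{8}  so sig = [2:1,1]
  P={0,6}:  v_{0} + v_{6} = v_{3} + v_{5} + 2·v_{8}  so sig = [2:1,1,2]
  P={1,6}:  v_{1} + v_{6} = 2·v_{2} + v_{5} + v_{7}  so sig = [2:1,1,2]
  P={0,2,7}:  v_{0} + v_{2} + v_{7} = v_{8}  so sig = [3:1]
  P={1,3,8}:  v_{1} + v_{3} + v_{8} = v_{2}  so sig = [3:1]
  P={4,5,8}:  v_{4} + v_{5} + v_{8} = v_{0}  so sig = [3:1]
  P={0,1,3}:  v_{0} + v_{1} + v_{3} = v_{2} + v_{4} + v_{5}  so sig = [3:1,1,1]
  P={2,4,5,7}:  v_{2} + v_{4} + v_{5} + v_{7} = 0  so sig = [4:]
  P={2,3,5,7,8}:  v_{2} + v_{3} + v_{5} + v_{7} + v_{8} = v_{6}  so sig = [5:1]

Sorted signature multiset PRS(X):
    |P|=2: 3 collections, coeffs (1,1), (1,1,2), (1,1,2)
    |P|=3: 4 collections, coeffs (1), (1), (1), (1,1,1)
    |P|=4: 1 collection, coeffs ()
    |P|=5: 1 collection, coeffs (1)


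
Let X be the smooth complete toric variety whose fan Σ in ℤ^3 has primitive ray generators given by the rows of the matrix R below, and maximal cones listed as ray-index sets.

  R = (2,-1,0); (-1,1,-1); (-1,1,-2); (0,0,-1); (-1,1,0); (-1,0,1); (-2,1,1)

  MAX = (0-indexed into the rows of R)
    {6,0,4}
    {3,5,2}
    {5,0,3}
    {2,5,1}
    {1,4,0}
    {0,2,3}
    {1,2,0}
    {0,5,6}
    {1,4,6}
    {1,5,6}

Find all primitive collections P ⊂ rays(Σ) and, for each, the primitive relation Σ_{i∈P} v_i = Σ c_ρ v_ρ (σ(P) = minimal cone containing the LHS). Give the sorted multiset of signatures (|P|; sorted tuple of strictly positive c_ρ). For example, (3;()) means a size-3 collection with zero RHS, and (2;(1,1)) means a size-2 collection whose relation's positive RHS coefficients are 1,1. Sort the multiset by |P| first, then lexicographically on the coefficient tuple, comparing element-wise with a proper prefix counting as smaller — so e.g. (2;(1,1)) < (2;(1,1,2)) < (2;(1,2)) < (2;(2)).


9 minimal non-faces of Δ(Σ) (on 7 rays):

  P={1,3}:  v_{1} + v_{3} = v_{2} — sig = (2;(1))
  P={3,4}:  v_{3} + v_{4} = v_{1} — sig = (2;(1))
  P={4,5}:  v_{4} + v_{5} = v_{6} — sig = (2;(1))
  P={3,6}:  v_{3} + v_{6} = v_{1} + v_{5} — sig = (2;(1,1))
  P={2,6}:  v_{2} + v_{6} = 2·v_{1} + v_{5} — sig = (2;(1,2))
  P={2,4}:  v_{2} + v_{4} = 2·v_{1} — sig = (2;(2))
  P={0,1,5}:  v_{0} + v_{1} + v_{5} = 0 — sig = (3;())
  P={0,1,6}:  v_{0} + v_{1} + v_{6} = v_{4} — sig = (3;(1))
  P={0,2,5}:  v_{0} + v_{2} + v_{5} = v_{3} — sig = (3;(1))

Signatures (|P|; sorted positive RHS coefficients), sorted:
    |P|=2: 6 collections, coeffs (1), (1), (1), (1,1), (1,2), (2)
    |P|=3: 3 collections, coeffs (), (1), (1)


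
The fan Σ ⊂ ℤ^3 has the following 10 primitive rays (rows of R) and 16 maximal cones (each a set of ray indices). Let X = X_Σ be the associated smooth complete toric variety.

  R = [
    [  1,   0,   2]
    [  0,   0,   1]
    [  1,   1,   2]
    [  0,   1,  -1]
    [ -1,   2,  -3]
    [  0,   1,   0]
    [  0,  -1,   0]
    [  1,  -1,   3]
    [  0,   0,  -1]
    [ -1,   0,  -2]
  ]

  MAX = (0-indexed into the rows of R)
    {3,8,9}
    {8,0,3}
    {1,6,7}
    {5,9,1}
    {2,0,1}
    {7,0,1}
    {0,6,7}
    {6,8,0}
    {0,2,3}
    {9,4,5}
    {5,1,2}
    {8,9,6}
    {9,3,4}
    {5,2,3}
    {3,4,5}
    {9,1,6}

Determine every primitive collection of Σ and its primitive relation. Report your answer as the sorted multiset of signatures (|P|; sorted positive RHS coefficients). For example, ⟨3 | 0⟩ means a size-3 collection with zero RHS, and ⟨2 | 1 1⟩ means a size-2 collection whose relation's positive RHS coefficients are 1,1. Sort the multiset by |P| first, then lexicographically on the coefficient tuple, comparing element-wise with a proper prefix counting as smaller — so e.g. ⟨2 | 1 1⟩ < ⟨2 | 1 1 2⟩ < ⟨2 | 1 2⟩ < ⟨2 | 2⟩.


23 collections generate NE(X_Σ); each relation:

  P={0,9}:  v_{0} + v_{9} = 0 — sig = ⟨2 | 0⟩
  P={1,8}:  v_{1} + v_{8} = 0 — sig = ⟨2 | 0⟩
  P={5,6}:  v_{5} + v_{6} = 0 — sig = ⟨2 | 0⟩
  P={0,5}:  v_{0} + v_{5} = v_{2} — sig = ⟨2 | 1⟩
  P={1,3}:  v_{1} + v_{3} = v_{5} — sig = ⟨2 | 1⟩
  P={2,6}:  v_{2} + v_{6} = v_{0} — sig = ⟨2 | 1⟩
  P={2,9}:  v_{2} + v_{9} = v_{5} — sig = ⟨2 | 1⟩
  P={3,6}:  v_{3} + v_{6} = v_{8} — sig = ⟨2 | 1⟩
  P={3,7}:  v_{3} + v_{7} = v_{0} — sig = ⟨2 | 1⟩
  P={4,7}:  v_{4} + v_{7} = v_{5} — sig = ⟨2 | 1⟩
  P={5,8}:  v_{5} + v_{8} = v_{3} — sig = ⟨2 | 1⟩
  P={0,4}:  v_{0} + v_{4} = v_{3} + v_{5} — sig = ⟨2 | 1 1⟩
  P={2,8}:  v_{2} + v_{8} = v_{0} + v_{3} — sig = ⟨2 | 1 1⟩
  P={4,6}:  v_{4} + v_{6} = v_{3} + v_{9} — sig = ⟨2 | 1 1⟩
  P={5,7}:  v_{5} + v_{7} = v_{0} + v_{1} — sig = ⟨2 | 1 1⟩
  P={7,8}:  v_{7} + v_{8} = v_{0} + v_{6} — sig = ⟨2 | 1 1⟩
  P={7,9}:  v_{7} + v_{9} = v_{1} + v_{6} — sig = ⟨2 | 1 1⟩
  P={1,4}:  v_{1} + v_{4} = 2·v_{5} + v_{9} — sig = ⟨2 | 1 2⟩
  P={2,4}:  v_{2} + v_{4} = v_{3} + 2·v_{5} — sig = ⟨2 | 1 2⟩
  P={2,7}:  v_{2} + v_{7} = 2·v_{0} + v_{1} — sig = ⟨2 | 1 2⟩
  P={4,8}:  v_{4} + v_{8} = 2·v_{3} + v_{9} — sig = ⟨2 | 1 2⟩
  P={0,1,6}:  v_{0} + v_{1} + v_{6} = v_{7} — sig = ⟨3 | 1⟩
  P={3,5,9}:  v_{3} + v_{5} + v_{9} = v_{4} — sig = ⟨3 | 1⟩

so the primitive-relation signature multiset is
[⟨2 | 0⟩, ⟨2 | 0⟩, ⟨2 | 0⟩, ⟨2 | 1⟩, ⟨2 | 1⟩, ⟨2 | 1⟩, ⟨2 | 1⟩, ⟨2 | 1⟩, ⟨2 | 1⟩, ⟨2 | 1⟩, ⟨2 | 1⟩, ⟨2 | 1 1⟩, ⟨2 | 1 1⟩, ⟨2 | 1 1⟩, ⟨2 | 1 1⟩, ⟨2 | 1 1⟩, ⟨2 | 1 1⟩, ⟨2 | 1 2⟩, ⟨2 | 1 2⟩, ⟨2 | 1 2⟩, ⟨2 | 1 2⟩, ⟨3 | 1⟩, ⟨3 | 1⟩]


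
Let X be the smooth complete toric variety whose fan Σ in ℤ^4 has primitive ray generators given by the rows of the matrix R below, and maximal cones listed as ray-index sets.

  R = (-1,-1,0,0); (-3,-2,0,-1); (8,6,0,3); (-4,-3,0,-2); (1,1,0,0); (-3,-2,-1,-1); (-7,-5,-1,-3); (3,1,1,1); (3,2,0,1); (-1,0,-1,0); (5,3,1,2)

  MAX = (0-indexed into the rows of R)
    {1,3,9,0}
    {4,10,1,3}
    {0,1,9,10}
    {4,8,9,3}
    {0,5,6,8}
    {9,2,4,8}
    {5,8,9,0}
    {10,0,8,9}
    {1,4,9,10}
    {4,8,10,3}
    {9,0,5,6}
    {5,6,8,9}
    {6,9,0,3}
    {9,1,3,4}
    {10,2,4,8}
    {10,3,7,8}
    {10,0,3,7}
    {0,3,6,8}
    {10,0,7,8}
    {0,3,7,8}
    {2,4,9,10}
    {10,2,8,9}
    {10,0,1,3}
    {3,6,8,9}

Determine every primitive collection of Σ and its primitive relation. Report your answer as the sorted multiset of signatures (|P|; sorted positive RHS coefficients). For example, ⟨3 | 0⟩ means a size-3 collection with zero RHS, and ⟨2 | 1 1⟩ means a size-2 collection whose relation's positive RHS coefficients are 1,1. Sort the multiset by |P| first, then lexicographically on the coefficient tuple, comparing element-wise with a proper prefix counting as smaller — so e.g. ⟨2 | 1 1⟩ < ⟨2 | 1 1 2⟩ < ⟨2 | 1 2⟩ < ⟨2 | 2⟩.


|primitive collections| = 25. Relations:

  P={0,4}:  v_{0} + v_{4} = 0 — sig = ⟨2 | 0⟩
  P={1,8}:  v_{1} + v_{8} = 0 — sig = ⟨2 | 0⟩
  P={3,5}:  v_{3} + v_{5} = v_{6} — sig = ⟨2 | 1⟩
  P={2,3}:  v_{2} + v_{3} = v_{4} + v_{8} — sig = ⟨2 | 1 1⟩
  P={5,10}:  v_{5} + v_{10} = v_{0} + v_{8} — sig = ⟨2 | 1 1⟩
  P={7,9}:  v_{7} + v_{9} = v_{0} + v_{8} — sig = ⟨2 | 1 1⟩
  P={0,2}:  v_{0} + v_{2} = v_{8} + v_{9} + v_{10} — sig = ⟨2 | 1 1 1⟩
  P={1,2}:  v_{1} + v_{2} = v_{4} + v_{9} + v_{10} — sig = ⟨2 | 1 1 1⟩
  P={1,5}:  v_{1} + v_{5} = v_{0} + v_{3} + v_{9} — sig = ⟨2 | 1 1 1⟩
  P={1,7}:  v_{1} + v_{7} = v_{0} + v_{3} + v_{10} — sig = ⟨2 | 1 1 1⟩
  P={4,5}:  v_{4} + v_{5} = v_{3} + v_{8} + v_{9} — sig = ⟨2 | 1 1 1⟩
  P={4,7}:  v_{4} + v_{7} = v_{3} + v_{8} + v_{10} — sig = ⟨2 | 1 1 1⟩
  P={6,10}:  v_{6} + v_{10} = v_{0} + v_{3} + v_{8} — sig = ⟨2 | 1 1 1⟩
  P={1,6}:  v_{1} + v_{6} = v_{0} + 2·v_{3} + v_{9} — sig = ⟨2 | 1 1 2⟩
  P={2,6}:  v_{2} + v_{6} = v_{3} + 2·v_{8} + v_{9} — sig = ⟨2 | 1 1 2⟩
  P={4,6}:  v_{4} + v_{6} = 2·v_{3} + v_{8} + v_{9} — sig = ⟨2 | 1 1 2⟩
  P={2,5}:  v_{2} + v_{5} = 2·v_{8} + v_{9} — sig = ⟨2 | 1 2⟩
  P={2,7}:  v_{2} + v_{7} = 2·v_{8} + v_{10} — sig = ⟨2 | 1 2⟩
  P={5,7}:  v_{5} + v_{7} = 2·v_{0} + v_{3} + 2·v_{8} — sig = ⟨2 | 1 2 2⟩
  P={6,7}:  v_{6} + v_{7} = 2·v_{0} + 2·v_{3} + 2·v_{8} — sig = ⟨2 | 2 2 2⟩
  P={3,9,10}:  v_{3} + v_{9} + v_{10} = 0 — sig = ⟨3 | 0⟩
  P={0,3,8,9}:  v_{0} + v_{3} + v_{8} + v_{9} = v_{5} — sig = ⟨4 | 1⟩
  P={0,3,8,10}:  v_{0} + v_{3} + v_{8} + v_{10} = v_{7} — sig = ⟨4 | 1⟩
  P={4,8,9,10}:  v_{4} + v_{8} + v_{9} + v_{10} = v_{2} — sig = ⟨4 | 1⟩
  P={0,6,8,9}:  v_{0} + v_{6} + v_{8} + v_{9} = 2·v_{5} — sig = ⟨4 | 2⟩

so the primitive-relation signature multiset is
    ⟨2 | 0⟩
    ⟨2 | 0⟩
    ⟨2 | 1⟩
    ⟨2 | 1 1⟩
    ⟨2 | 1 1⟩
    ⟨2 | 1 1⟩
    ⟨2 | 1 1 1⟩
    ⟨2 | 1 1 1⟩
    ⟨2 | 1 1 1⟩
    ⟨2 | 1 1 1⟩
    ⟨2 | 1 1 1⟩
    ⟨2 | 1 1 1⟩
    ⟨2 | 1 1 1⟩
    ⟨2 | 1 1 2⟩
    ⟨2 | 1 1 2⟩
    ⟨2 | 1 1 2⟩
    ⟨2 | 1 2⟩
    ⟨2 | 1 2⟩
    ⟨2 | 1 2 2⟩
    ⟨2 | 2 2 2⟩
    ⟨3 | 0⟩
    ⟨4 | 1⟩
    ⟨4 | 1⟩
    ⟨4 | 1⟩
    ⟨4 | 2⟩


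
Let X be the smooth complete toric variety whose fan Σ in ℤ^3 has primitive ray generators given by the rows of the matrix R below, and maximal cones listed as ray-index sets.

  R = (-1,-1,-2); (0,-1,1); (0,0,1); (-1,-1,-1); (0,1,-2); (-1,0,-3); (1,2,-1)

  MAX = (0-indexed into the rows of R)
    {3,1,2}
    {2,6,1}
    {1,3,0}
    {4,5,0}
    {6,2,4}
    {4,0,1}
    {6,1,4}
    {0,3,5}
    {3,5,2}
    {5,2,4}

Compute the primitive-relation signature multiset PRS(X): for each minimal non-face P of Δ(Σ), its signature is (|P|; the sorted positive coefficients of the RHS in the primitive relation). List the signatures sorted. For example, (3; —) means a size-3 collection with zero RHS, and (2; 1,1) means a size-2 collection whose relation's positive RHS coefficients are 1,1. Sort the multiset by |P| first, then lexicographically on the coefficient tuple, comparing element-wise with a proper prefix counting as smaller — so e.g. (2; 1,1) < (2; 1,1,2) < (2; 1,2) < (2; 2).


7 minimal non-faces of Δ(Σ) (on 7 rays):

  • {0,2}:  v_{0} + v_{2} = v_{3}  ⟹  sig = (2; 1)
  • {1,5}:  v_{1} + v_{5} = v_{0}  ⟹  sig = (2; 1)
  • {3,4}:  v_{3} + v_{4} = v_{5}  ⟹  sig = (2; 1)
  • {3,6}:  v_{3} + v_{6} = v_{4}  ⟹  sig = (2; 1)
  • {0,6}:  v_{0} + v_{6} = v_{1} + 2·v_{4}  ⟹  sig = (2; 1,2)
  • {5,6}:  v_{5} + v_{6} = 2·v_{4}  ⟹  sig = (2; 2)
  • {1,2,4}:  v_{1} + v_{2} + v_{4} = 0  ⟹  sig = (3; —)

Sorted signature multiset PRS(X):
[(2; 1), (2; 1), (2; 1), (2; 1), (2; 1,2), (2; 2), (3; —)]


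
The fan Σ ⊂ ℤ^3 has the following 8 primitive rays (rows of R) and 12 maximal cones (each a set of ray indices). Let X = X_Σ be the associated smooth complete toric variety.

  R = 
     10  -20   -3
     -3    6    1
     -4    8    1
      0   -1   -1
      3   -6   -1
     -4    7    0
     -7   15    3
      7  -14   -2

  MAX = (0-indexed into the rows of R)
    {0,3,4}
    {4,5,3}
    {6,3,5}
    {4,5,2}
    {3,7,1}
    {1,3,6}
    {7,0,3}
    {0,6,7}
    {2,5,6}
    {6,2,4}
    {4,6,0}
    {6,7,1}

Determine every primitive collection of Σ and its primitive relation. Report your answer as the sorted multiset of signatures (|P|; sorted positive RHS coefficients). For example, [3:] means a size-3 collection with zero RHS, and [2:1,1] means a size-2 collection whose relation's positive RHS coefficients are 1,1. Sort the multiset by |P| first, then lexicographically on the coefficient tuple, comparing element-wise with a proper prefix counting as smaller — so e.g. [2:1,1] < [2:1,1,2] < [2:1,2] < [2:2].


Σ has 14 primitive collections:

  P={1,4}:  v_{1} + v_{4} = 0  so sig = [2:]
  P={0,1}:  v_{0} + v_{1} = v_{7}  so sig = [2:1]
  P={2,3}:  v_{2} + v_{3} = v_{5}  so sig = [2:1]
  P={2,7}:  v_{2} + v_{7} = v_{4}  so sig = [2:1]
  P={4,7}:  v_{4} + v_{7} = v_{0}  so sig = [2:1]
  P={1,2}:  v_{1} + v_{2} = v_{3} + v_{6}  so sig = [2:1,1]
  P={5,7}:  v_{5} + v_{7} = v_{3} + v_{4}  so sig = [2:1,1]
  P={0,5}:  v_{0} + v_{5} = v_{3} + 2·v_{4}  so sig = [2:1,2]
  P={1,5}:  v_{1} + v_{5} = 2·v_{3} + v_{6}  so sig = [2:1,2]
  P={0,2}:  v_{0} + v_{2} = 2·v_{4}  so sig = [2:2]
  P={3,6,7}:  v_{3} + v_{6} + v_{7} = 0  so sig = [3:]
  P={0,3,6}:  v_{0} + v_{3} + v_{6} = v_{4}  so sig = [3:1]
  P={3,4,6}:  v_{3} + v_{4} + v_{6} = v_{2}  so sig = [3:1]
  P={4,5,6}:  v_{4} + v_{5} + v_{6} = 2·v_{2}  so sig = [3:2]

so the primitive-relation signature multiset is
    |P|=2: 10 collections, coeffs (), (1), (1), (1), (1), (1,1), (1,1), (1,2), (1,2), (2)
    |P|=3: 4 collections, coeffs (), (1), (1), (2)


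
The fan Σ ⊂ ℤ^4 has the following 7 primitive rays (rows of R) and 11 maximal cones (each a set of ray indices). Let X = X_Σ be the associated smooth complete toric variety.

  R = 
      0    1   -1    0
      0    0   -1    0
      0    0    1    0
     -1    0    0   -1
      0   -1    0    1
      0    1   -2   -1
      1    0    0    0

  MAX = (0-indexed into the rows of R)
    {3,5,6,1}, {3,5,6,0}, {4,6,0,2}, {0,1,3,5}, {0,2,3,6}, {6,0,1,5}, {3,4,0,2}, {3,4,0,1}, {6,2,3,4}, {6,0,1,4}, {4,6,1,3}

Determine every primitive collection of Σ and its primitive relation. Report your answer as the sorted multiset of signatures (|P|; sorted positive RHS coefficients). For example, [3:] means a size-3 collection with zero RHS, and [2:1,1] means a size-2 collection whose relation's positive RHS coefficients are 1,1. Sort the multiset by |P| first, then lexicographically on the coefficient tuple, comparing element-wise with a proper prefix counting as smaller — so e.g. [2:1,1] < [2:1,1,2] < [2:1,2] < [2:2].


The 5 primitive collections of Σ (r=7, n=4):

  P={1,2}:  v_{1} + v_{2} = 0  →  sig = [2:]
  P={2,5}:  v_{2} + v_{5} = v_{0} + v_{3} + v_{6}  →  sig = [2:1,1,1]
  P={4,5}:  v_{4} + v_{5} = 2·v_{1}  →  sig = [2:2]
  P={0,1,3,6}:  v_{0} + v_{1} + v_{3} + v_{6} = v_{5}  →  sig = [4:1]
  P={0,3,4,6}:  v_{0} + v_{3} + v_{4} + v_{6} = v_{1}  →  sig = [4:1]

Hence PRS(X_Σ) =
{ [2:],  [2:1,1,1],  [2:2],  [4:1] ×2 }


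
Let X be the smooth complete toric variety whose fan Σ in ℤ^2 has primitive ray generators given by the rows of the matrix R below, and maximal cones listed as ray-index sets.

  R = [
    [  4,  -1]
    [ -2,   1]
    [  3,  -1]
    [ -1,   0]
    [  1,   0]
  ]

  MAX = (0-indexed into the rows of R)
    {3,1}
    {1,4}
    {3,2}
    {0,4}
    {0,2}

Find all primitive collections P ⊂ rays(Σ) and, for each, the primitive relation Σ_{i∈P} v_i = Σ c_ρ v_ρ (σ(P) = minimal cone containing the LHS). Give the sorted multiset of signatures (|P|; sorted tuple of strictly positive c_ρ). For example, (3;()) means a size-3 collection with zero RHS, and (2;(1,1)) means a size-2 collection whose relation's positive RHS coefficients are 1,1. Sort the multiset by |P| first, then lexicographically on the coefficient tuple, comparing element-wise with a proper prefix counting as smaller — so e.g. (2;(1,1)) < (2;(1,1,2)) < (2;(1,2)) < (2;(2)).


Σ has 5 primitive collections:

  {3,4}:  v_{3} + v_{4} = 0  ⟹  sig = (2;())
  {0,3}:  v_{0} + v_{3} = v_{2}  ⟹  sig = (2;(1))
  {1,2}:  v_{1} + v_{2} = v_{4}  ⟹  sig = (2;(1))
  {2,4}:  v_{2} + v_{4} = v_{0}  ⟹  sig = (2;(1))
  {0,1}:  v_{0} + v_{1} = 2·v_{4}  ⟹  sig = (2;(2))

Signatures (|P|; sorted positive RHS coefficients), sorted:
    (2;())
    (2;(1))
    (2;(1))
    (2;(1))
    (2;(2))


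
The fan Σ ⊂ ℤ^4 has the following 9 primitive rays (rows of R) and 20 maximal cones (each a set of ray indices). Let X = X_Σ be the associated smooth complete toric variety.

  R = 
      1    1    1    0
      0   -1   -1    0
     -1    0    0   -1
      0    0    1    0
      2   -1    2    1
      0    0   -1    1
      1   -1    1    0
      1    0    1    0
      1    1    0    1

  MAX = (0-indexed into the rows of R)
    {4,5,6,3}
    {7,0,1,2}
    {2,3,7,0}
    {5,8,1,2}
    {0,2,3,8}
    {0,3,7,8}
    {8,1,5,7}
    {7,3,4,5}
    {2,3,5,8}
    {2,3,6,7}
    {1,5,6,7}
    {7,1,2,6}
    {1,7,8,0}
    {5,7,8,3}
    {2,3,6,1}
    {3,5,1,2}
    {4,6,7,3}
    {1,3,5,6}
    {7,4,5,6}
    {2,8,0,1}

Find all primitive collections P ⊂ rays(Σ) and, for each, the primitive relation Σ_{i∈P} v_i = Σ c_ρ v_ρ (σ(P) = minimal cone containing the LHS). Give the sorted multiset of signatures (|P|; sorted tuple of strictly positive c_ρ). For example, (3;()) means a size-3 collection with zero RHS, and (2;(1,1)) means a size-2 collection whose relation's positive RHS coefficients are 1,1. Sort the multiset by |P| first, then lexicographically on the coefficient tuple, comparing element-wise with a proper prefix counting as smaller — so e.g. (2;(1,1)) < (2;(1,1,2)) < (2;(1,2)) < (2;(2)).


14 minimal non-faces of Δ(Σ) (on 9 rays):

  {0,5}:  v_{0} + v_{5} = v_{8}  →  sig = (2;(1))
  {2,4}:  v_{2} + v_{4} = v_{3} + v_{6}  →  sig = (2;(1,1))
  {0,4}:  v_{0} + v_{4} = v_{3} + v_{5} + 3·v_{7}  →  sig = (2;(1,1,3))
  {1,4}:  v_{1} + v_{4} = v_{5} + 2·v_{6}  →  sig = (2;(1,2))
  {6,8}:  v_{6} + v_{8} = v_{5} + 2·v_{7}  →  sig = (2;(1,2))
  {4,8}:  v_{4} + v_{8} = v_{3} + 2·v_{5} + 3·v_{7}  →  sig = (2;(1,2,3))
  {0,6}:  v_{0} + v_{6} = 2·v_{7}  →  sig = (2;(2))
  {2,5,7}:  v_{2} + v_{5} + v_{7} = 0  →  sig = (3;())
  {0,1,3}:  v_{0} + v_{1} + v_{3} = v_{7}  →  sig = (3;(1))
  {1,3,7}:  v_{1} + v_{3} + v_{7} = v_{6}  →  sig = (3;(1))
  {2,7,8}:  v_{2} + v_{7} + v_{8} = v_{0}  →  sig = (3;(1))
  {1,3,8}:  v_{1} + v_{3} + v_{8} = v_{5} + v_{7}  →  sig = (3;(1,1))
  {2,5,6}:  v_{2} + v_{5} + v_{6} = v_{1} + v_{3}  →  sig = (3;(1,1))
  {3,5,6,7}:  v_{3} + v_{5} + v_{6} + v_{7} = v_{4}  →  sig = (4;(1))

Sorted signature multiset PRS(X):
{ (2;(1)),  (2;(1,1)),  (2;(1,1,3)),  (2;(1,2)) ×2,  (2;(1,2,3)),  (2;(2)),  (3;()),  (3;(1)) ×3,  (3;(1,1)) ×2,  (4;(1)) }


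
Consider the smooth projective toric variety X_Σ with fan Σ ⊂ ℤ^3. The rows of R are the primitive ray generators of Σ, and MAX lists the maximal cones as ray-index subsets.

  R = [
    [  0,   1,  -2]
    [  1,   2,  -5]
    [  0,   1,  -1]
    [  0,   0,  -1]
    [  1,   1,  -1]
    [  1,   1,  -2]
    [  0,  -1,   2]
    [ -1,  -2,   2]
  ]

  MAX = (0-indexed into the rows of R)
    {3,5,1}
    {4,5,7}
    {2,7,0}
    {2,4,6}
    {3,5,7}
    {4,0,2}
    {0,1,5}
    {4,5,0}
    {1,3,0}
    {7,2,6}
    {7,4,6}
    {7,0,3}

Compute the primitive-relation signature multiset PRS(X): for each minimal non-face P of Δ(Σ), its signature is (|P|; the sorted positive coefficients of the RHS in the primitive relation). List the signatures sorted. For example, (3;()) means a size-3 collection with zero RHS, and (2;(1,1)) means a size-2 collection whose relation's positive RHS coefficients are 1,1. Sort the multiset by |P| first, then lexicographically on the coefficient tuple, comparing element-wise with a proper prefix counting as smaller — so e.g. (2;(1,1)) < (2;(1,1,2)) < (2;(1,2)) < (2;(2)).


14 collections generate NE(X_Σ); each relation:

  P = {0,6}:  v_{0} + v_{6} = 0  so sig = (2;())
  P = {2,3}:  v_{2} + v_{3} = v_{0}  so sig = (2;(1))
  P = {3,4}:  v_{3} + v_{4} = v_{5}  so sig = (2;(1))
  P = {1,6}:  v_{1} + v_{6} = v_{3} + v_{5}  so sig = (2;(1,1))
  P = {2,5}:  v_{2} + v_{5} = v_{0} + v_{4}  so sig = (2;(1,1))
  P = {3,6}:  v_{3} + v_{6} = v_{4} + v_{7}  so sig = (2;(1,1))
  P = {1,2}:  v_{1} + v_{2} = 2·v_{0} + v_{5}  so sig = (2;(1,2))
  P = {1,4}:  v_{1} + v_{4} = v_{0} + 2·v_{5}  so sig = (2;(1,2))
  P = {5,6}:  v_{5} + v_{6} = 2·v_{4} + v_{7}  so sig = (2;(1,2))
  P = {1,7}:  v_{1} + v_{7} = 3·v_{3}  so sig = (2;(3))
  P = {2,4,7}:  v_{2} + v_{4} + v_{7} = 0  so sig = (3;())
  P = {0,3,5}:  v_{0} + v_{3} + v_{5} = v_{1}  so sig = (3;(1))
  P = {0,4,7}:  v_{0} + v_{4} + v_{7} = v_{3}  so sig = (3;(1))
  P = {0,5,7}:  v_{0} + v_{5} + v_{7} = 2·v_{3}  so sig = (3;(2))

Signatures (|P|; sorted positive RHS coefficients), sorted:
[(2;()), (2;(1)), (2;(1)), (2;(1,1)), (2;(1,1)), (2;(1,1)), (2;(1,2)), (2;(1,2)), (2;(1,2)), (2;(3)), (3;()), (3;(1)), (3;(1)), (3;(2))]


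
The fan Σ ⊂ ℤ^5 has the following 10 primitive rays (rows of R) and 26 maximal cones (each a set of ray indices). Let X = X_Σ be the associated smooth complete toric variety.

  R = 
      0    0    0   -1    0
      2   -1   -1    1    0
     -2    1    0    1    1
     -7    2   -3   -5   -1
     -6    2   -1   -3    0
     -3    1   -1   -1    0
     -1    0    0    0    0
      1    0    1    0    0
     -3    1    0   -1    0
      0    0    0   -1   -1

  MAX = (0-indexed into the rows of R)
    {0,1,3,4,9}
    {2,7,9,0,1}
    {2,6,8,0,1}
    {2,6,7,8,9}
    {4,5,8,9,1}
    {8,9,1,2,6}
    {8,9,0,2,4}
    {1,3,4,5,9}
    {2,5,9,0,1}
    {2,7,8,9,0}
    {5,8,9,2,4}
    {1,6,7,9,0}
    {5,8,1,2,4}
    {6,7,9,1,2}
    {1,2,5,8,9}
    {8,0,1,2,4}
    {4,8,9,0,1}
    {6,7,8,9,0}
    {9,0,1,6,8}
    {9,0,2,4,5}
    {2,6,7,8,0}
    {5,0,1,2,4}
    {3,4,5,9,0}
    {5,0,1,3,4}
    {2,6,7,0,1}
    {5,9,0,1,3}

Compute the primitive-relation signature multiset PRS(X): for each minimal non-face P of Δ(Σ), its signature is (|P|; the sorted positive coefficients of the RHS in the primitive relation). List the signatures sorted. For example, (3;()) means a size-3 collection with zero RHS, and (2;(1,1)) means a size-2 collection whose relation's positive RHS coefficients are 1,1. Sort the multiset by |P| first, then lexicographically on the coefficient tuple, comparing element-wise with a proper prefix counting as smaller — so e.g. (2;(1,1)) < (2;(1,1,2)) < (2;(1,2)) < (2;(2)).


Minimal non-faces — 14 found among 10 rays, 26 max cones:

  • {5,7}:  v_{5} + v_{7} = v_{0} + v_{2} + v_{9} ; sig = (2;(1,1,1))
  • {4,7}:  v_{4} + v_{7} = 2·v_{0} + v_{2} + v_{8} + v_{9} ; sig = (2;(1,1,1,2))
  • {3,6}:  v_{3} + v_{6} = v_{0} + 2·v_{1} + v_{4} + 2·v_{8} + v_{9} ; sig = (2;(1,1,1,2,2))
  • {3,8}:  v_{3} + v_{8} = v_{1} + 2·v_{4} + v_{9} ; sig = (2;(1,1,2))
  • {4,6}:  v_{4} + v_{6} = v_{0} + v_{1} + 3·v_{8} ; sig = (2;(1,1,3))
  • {5,6}:  v_{5} + v_{6} = v_{1} + 2·v_{8} ; sig = (2;(1,2))
  • {3,7}:  v_{3} + v_{7} = 2·v_{0} + 2·v_{5} + v_{9} ; sig = (2;(1,2,2))
  • {2,3}:  v_{2} + v_{3} = v_{0} + 3·v_{5} ; sig = (2;(1,3))
  • {1,7,8}:  v_{1} + v_{7} + v_{8} = 0 ; sig = (3;())
  • {0,5,8}:  v_{0} + v_{5} + v_{8} = v_{4} ; sig = (3;(1))
  • {0,2,6,9}:  v_{0} + v_{2} + v_{6} + v_{9} = v_{8} ; sig = (4;(1))
  • {1,2,4,9}:  v_{1} + v_{2} + v_{4} + v_{9} = 2·v_{5} ; sig = (4;(2))
  • {0,1,2,8,9}:  v_{0} + v_{1} + v_{2} + v_{8} + v_{9} = v_{5} ; sig = (5;(1))
  • {0,1,4,5,9}:  v_{0} + v_{1} + v_{4} + v_{5} + v_{9} = v_{3} ; sig = (5;(1))

Hence PRS(X_Σ) =
{ (2;(1,1,1)),  (2;(1,1,1,2)),  (2;(1,1,1,2,2)),  (2;(1,1,2)),  (2;(1,1,3)),  (2;(1,2)),  (2;(1,2,2)),  (2;(1,3)),  (3;()),  (3;(1)),  (4;(1)),  (4;(2)),  (5;(1)) ×2 }


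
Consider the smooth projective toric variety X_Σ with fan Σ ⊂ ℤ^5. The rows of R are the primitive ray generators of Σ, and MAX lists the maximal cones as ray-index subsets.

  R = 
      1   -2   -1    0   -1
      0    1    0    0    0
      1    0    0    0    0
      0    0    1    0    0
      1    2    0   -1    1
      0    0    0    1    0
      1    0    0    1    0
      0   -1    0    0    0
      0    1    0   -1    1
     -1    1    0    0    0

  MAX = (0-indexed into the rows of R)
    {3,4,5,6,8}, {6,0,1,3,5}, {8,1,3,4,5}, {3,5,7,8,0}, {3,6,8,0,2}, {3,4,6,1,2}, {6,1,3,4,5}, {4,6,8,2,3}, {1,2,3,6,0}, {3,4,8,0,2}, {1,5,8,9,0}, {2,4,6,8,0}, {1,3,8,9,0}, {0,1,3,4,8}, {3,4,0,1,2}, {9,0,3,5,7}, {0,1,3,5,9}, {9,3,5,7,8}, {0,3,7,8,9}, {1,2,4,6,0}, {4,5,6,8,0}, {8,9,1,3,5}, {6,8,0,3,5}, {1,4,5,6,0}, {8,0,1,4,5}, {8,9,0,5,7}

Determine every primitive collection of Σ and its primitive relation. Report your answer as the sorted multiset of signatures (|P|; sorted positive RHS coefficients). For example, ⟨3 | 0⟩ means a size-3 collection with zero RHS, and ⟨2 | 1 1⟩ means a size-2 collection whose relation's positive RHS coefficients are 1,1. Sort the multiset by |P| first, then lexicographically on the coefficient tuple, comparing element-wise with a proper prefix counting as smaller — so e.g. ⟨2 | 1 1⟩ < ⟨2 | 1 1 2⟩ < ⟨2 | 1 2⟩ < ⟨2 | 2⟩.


14 minimal non-faces of Δ(Σ) (on 10 rays):

  P = {1,7}:  v_{1} + v_{7} = 0 ; sig = ⟨2 | 0⟩
  P = {2,5}:  v_{2} + v_{5} = v_{6} ; sig = ⟨2 | 1⟩
  P = {2,9}:  v_{2} + v_{9} = v_{1} ; sig = ⟨2 | 1⟩
  P = {4,7}:  v_{4} + v_{7} = v_{2} + v_{8} ; sig = ⟨2 | 1 1⟩
  P = {6,9}:  v_{6} + v_{9} = v_{1} + v_{5} ; sig = ⟨2 | 1 1⟩
  P = {2,7}:  v_{2} + v_{7} = v_{0} + v_{3} + v_{5} + v_{8} ; sig = ⟨2 | 1 1 1 1⟩
  P = {6,7}:  v_{6} + v_{7} = v_{0} + v_{3} + 2·v_{5} + v_{8} ; sig = ⟨2 | 1 1 1 2⟩
  P = {4,9}:  v_{4} + v_{9} = 2·v_{1} + v_{8} ; sig = ⟨2 | 1 2⟩
  P = {1,2,8}:  v_{1} + v_{2} + v_{8} = v_{4} ; sig = ⟨3 | 1⟩
  P = {1,6,8}:  v_{1} + v_{6} + v_{8} = v_{4} + v_{5} ; sig = ⟨3 | 1 1⟩
  P = {0,3,4,5}:  v_{0} + v_{3} + v_{4} + v_{5} = 2·v_{2} ; sig = ⟨4 | 2⟩
  P = {0,3,4,6}:  v_{0} + v_{3} + v_{4} + v_{6} = 3·v_{2} ; sig = ⟨4 | 3⟩
  P = {0,3,5,8,9}:  v_{0} + v_{3} + v_{5} + v_{8} + v_{9} = 0 ; sig = ⟨5 | 0⟩
  P = {0,1,3,5,8}:  v_{0} + v_{1} + v_{3} + v_{5} + v_{8} = v_{2} ; sig = ⟨5 | 1⟩

Hence PRS(X_Σ) =
{ ⟨2 | 0⟩,  ⟨2 | 1⟩ ×2,  ⟨2 | 1 1⟩ ×2,  ⟨2 | 1 1 1 1⟩,  ⟨2 | 1 1 1 2⟩,  ⟨2 | 1 2⟩,  ⟨3 | 1⟩,  ⟨3 | 1 1⟩,  ⟨4 | 2⟩,  ⟨4 | 3⟩,  ⟨5 | 0⟩,  ⟨5 | 1⟩ }


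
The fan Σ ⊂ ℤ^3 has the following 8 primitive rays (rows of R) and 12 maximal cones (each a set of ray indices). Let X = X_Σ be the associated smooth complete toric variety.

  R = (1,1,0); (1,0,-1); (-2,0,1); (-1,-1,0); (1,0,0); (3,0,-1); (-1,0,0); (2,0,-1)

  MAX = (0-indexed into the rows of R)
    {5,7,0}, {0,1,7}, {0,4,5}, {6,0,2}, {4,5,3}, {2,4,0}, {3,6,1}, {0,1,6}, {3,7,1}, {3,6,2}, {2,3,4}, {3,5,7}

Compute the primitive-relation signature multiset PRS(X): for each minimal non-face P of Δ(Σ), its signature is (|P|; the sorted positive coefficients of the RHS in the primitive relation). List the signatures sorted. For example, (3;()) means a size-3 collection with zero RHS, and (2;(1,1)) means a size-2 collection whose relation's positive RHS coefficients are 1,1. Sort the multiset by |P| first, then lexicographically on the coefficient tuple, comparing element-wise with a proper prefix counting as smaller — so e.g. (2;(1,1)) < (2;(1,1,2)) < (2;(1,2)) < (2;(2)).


10 collections generate NE(X_Σ); each relation:

  P={0,3}:  v_{0} + v_{3} = 0  →  sig = (2;())
  P={2,7}:  v_{2} + v_{7} = 0  →  sig = (2;())
  P={4,6}:  v_{4} + v_{6} = 0  →  sig = (2;())
  P={1,2}:  v_{1} + v_{2} = v_{6}  →  sig = (2;(1))
  P={1,4}:  v_{1} + v_{4} = v_{7}  →  sig = (2;(1))
  P={2,5}:  v_{2} + v_{5} = v_{4}  →  sig = (2;(1))
  P={4,7}:  v_{4} + v_{7} = v_{5}  →  sig = (2;(1))
  P={5,6}:  v_{5} + v_{6} = v_{7}  →  sig = (2;(1))
  P={6,7}:  v_{6} + v_{7} = v_{1}  →  sig = (2;(1))
  P={1,5}:  v_{1} + v_{5} = 2·v_{7}  →  sig = (2;(2))

Hence PRS(X_Σ) =
    (2;())
    (2;())
    (2;())
    (2;(1))
    (2;(1))
    (2;(1))
    (2;(1))
    (2;(1))
    (2;(1))
    (2;(2))


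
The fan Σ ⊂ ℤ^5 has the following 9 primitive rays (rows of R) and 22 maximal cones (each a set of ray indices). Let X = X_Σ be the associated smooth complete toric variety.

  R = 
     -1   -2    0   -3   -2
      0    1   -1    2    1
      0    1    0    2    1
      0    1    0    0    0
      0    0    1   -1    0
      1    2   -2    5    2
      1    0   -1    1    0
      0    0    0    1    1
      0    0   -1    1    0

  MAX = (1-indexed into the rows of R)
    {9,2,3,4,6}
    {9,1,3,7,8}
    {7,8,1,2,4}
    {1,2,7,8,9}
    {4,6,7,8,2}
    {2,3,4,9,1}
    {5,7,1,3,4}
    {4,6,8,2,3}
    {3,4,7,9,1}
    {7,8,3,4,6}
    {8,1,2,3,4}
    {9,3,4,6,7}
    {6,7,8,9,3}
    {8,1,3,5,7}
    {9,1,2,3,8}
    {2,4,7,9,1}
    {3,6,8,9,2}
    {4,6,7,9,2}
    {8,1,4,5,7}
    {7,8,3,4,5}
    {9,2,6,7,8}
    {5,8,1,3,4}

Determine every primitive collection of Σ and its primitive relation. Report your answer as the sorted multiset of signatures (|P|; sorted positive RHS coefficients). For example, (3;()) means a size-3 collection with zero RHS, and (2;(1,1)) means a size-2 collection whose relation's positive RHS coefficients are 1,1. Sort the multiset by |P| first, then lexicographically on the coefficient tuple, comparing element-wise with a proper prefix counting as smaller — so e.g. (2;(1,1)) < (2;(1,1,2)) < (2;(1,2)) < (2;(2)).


Minimal non-faces — 7 found among 9 rays, 22 max cones:

  P={5,9}:  v_{5} + v_{9} = 0  ⇒ sig = (2;())
  P={2,5}:  v_{2} + v_{5} = v_{4} + v_{8}  ⇒ sig = (2;(1,1))
  P={5,6}:  v_{5} + v_{6} = v_{3} + v_{4} + v_{7} + v_{8}  ⇒ sig = (2;(1,1,1,1))
  P={1,6}:  v_{1} + v_{6} = 2·v_{9}  ⇒ sig = (2;(2))
  P={2,3,7}:  v_{2} + v_{3} + v_{7} = v_{6}  ⇒ sig = (3;(1))
  P={4,8,9}:  v_{4} + v_{8} + v_{9} = v_{2}  ⇒ sig = (3;(1))
  P={1,3,4,7,8}:  v_{1} + v_{3} + v_{4} + v_{7} + v_{8} = v_{9}  ⇒ sig = (5;(1))

so the primitive-relation signature multiset is
    |P|=2: 4 collections, coeffs (), (1,1), (1,1,1,1), (2)
    |P|=3: 2 collections, coeffs (1), (1)
    |P|=5: 1 collection, coeffs (1)
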